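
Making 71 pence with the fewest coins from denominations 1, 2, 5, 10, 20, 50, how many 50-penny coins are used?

71 − 1×50→21 − 1×20→1 − 1×1→0
Count of 50: 1

1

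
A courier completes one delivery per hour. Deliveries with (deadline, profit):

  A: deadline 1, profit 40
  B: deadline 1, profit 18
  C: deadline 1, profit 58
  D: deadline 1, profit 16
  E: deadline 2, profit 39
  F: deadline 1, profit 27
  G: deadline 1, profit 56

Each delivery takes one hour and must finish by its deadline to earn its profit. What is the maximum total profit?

By profit: C(d1,58), G(d1,56), A(d1,40), E(d2,39), F(d1,27), B(d1,18), D(d1,16)
C→slot 1; G skipped; A skipped; E→slot 2; F skipped; B skipped; D skipped.
Profit = 58 + 39 = 97

97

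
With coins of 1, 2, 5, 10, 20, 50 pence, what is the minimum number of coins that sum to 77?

77 = 1×50 + 1×20 + 1×5 + 1×2
Total coins = 1 + 1 + 1 + 1 = 4

4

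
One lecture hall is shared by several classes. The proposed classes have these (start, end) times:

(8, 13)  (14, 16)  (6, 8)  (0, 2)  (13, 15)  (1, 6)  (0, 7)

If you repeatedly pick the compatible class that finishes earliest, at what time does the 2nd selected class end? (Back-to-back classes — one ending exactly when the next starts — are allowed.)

By end time: (0,2), (1,6), (0,7), (6,8), (8,13), (13,15), (14,16).
Pick (0,2); next start ≥ 2 → (6,8); next start ≥ 8 → (8,13); next start ≥ 13 → (13,15).
Selected: (0,2) (6,8) (8,13) (13,15)

8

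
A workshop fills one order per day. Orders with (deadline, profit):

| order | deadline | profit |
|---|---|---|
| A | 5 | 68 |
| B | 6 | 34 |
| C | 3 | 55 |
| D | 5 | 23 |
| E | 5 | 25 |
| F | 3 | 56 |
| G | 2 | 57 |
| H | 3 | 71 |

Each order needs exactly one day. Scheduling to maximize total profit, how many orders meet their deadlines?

6

Profit order: H=71 A=68 G=57 F=56 C=55 B=34 E=25 D=23
Assign: H→slot 3, A→slot 5, G→slot 2, F→slot 1, C skipped, B→slot 6, E→slot 4, D skipped.
Slots: [1:F] [2:G] [3:H] [4:E] [5:A] [6:B]
6 of 8 scheduled.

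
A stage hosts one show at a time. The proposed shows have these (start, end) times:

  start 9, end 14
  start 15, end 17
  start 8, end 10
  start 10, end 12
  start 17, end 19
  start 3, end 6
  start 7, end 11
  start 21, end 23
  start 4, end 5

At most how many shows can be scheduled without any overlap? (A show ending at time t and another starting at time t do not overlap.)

Sorted by end: (4,5)  (3,6)  (8,10)  (7,11)  (10,12)  (9,14)  (15,17)  (17,19)  (21,23)
take (4,5); skip (3,6); take (8,10); take (10,12); take (15,17); take (17,19); take (21,23).
Selected 6 shows.

6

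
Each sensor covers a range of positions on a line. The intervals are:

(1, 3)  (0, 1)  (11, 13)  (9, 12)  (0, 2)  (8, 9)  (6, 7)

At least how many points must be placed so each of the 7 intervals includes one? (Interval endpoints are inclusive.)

Process intervals by earliest right end; each time one isn't hit yet, stab at its right endpoint.
By right end: [0,1]  [0,2]  [1,3]  [6,7]  [8,9]  [9,12]  [11,13]
[0,1] uncovered → point at 1; [6,7] uncovered → point at 7; [8,9] uncovered → point at 9; [11,13] uncovered → point at 13.
Points: 1, 7, 9, 13 (4 total).

4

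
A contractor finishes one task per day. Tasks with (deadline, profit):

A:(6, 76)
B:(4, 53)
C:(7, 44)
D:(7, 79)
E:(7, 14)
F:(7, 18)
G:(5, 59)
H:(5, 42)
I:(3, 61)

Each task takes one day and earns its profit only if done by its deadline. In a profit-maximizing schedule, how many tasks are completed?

Sort by profit descending; place each in the latest free slot ≤ its deadline.
By profit: D(d7,79), A(d6,76), I(d3,61), G(d5,59), B(d4,53), C(d7,44), H(d5,42), F(d7,18), E(d7,14)
D→slot 7; A→slot 6; I→slot 3; G→slot 5; B→slot 4; C→slot 2; H→slot 1; F skipped; E skipped.
7 of 9 scheduled.

7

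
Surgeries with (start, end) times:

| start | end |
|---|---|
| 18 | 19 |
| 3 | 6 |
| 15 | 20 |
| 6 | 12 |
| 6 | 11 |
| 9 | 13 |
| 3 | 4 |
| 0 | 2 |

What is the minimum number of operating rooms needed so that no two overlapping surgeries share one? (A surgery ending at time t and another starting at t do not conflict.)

3

starts: [0, 3, 3, 6, 6, 9, 15, 18]
ends:   [2, 4, 6, 11, 12, 13, 19, 20]
s0→1 e2→0 s3→1 s3→2 e4→1 e6→0 s6→1 s6→2 s9→3  — peak 3.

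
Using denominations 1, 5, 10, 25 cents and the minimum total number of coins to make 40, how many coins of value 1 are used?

Greedy: take as many of the largest coin as possible, then repeat with the remainder.
40 − 1×25→15 − 1×10→5 − 1×5→0
Count of 1: 0

0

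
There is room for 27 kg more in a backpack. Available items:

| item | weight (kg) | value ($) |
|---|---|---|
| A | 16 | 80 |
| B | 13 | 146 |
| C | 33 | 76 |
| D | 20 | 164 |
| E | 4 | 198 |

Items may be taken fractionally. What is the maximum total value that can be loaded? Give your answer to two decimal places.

Greedy by value/weight ratio, highest first.
Order: E (198/4=49.50) > B (146/13=11.23) > D (164/20=8.20) > A (80/16=5.00) > C (76/33=2.30)
Fill: take E (4 @ 198) → take B (13 @ 146) → take 10/20 of D → 82.00; 27/27 used.
Total value = 426.00

426.00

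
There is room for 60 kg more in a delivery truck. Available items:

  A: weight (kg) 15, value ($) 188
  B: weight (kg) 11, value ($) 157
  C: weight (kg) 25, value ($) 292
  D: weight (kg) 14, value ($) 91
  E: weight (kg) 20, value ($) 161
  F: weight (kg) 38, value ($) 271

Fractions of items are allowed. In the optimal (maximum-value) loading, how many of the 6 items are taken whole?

3

Sort by value per unit weight and fill in that order.
Ratios (sorted): B 14.27, A 12.53, C 11.68, E 8.05, F 7.13, D 6.50
take B (11 @ 157); take A (15 @ 188); take C (25 @ 292); take 9/20 of E → 72.45. Capacity used 60/60.
3 item(s) taken whole; one partial (take 9/20 of E).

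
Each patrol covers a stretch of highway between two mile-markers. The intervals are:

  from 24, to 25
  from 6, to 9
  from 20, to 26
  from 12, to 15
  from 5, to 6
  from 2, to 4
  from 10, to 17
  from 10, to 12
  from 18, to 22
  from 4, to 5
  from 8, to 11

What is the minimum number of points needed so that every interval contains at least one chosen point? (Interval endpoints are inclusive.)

Sort by right endpoint; whenever an interval is uncovered, place a point at its right end.
Sorted: [2,4] [4,5] [5,6] [6,9] [8,11] [10,12] [12,15] [10,17] [18,22] [24,25] [20,26]
{[2,4],[4,5]} hit by 4; {[5,6],[6,9]} hit by 6; {[8,11],[10,12]} hit by 11; {[12,15],[10,17]} hit by 15; {[18,22]} hit by 22; {[24,25],[20,26]} hit by 25.
Points: 4, 6, 11, 15, 22, 25 (6 total).

6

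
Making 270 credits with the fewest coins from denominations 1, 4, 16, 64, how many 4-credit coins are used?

3

Greedy: take as many of the largest coin as possible, then repeat with the remainder.
270 − 4×64→14 − 3×4→2 − 2×1→0
Count of 4: 3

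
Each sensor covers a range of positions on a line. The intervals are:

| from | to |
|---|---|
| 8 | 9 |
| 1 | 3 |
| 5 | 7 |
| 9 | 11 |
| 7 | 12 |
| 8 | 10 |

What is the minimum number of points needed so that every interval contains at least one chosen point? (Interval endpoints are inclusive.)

Sorted: [1,3] [5,7] [8,9] [8,10] [9,11] [7,12]
{[1,3]} hit by 3; {[5,7]} hit by 7; {[8,9],[8,10],[9,11],[7,12]} hit by 9.
Points: 3, 7, 9 (3 total).

3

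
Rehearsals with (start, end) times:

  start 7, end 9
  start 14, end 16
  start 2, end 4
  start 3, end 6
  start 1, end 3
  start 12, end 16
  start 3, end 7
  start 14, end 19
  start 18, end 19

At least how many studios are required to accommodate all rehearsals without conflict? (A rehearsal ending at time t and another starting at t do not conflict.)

3

The answer is the maximum number of intervals overlapping at any instant.
Events (time:±→running): 1:+→1 2:+→2 3:-→1 3:+→2 3:+→3 … peak 3.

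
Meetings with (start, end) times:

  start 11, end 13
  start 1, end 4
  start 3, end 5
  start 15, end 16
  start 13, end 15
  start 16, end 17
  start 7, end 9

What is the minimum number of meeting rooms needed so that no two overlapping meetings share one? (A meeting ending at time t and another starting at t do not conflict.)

2

The answer is the maximum number of intervals overlapping at any instant.
Events (time:±→running): 1:+→1 3:+→2 … peak 2.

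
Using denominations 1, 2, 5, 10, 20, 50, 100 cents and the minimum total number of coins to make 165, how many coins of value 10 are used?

1

165 − 1×100→65 − 1×50→15 − 1×10→5 − 1×5→0
Count of 10: 1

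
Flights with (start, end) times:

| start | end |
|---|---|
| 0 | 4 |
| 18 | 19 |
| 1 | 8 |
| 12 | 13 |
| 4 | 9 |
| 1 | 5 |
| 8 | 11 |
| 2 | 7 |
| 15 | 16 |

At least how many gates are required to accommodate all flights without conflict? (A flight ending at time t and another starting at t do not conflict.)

starts: [0, 1, 1, 2, 4, 8, 12, 15, 18]
ends:   [4, 5, 7, 8, 9, 11, 13, 16, 19]
s0→1 s1→2 s1→3 s2→4  — peak 4.

4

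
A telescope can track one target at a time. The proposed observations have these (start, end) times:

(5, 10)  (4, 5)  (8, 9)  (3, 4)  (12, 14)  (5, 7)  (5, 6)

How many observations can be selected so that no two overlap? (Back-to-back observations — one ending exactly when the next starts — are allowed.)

5

Sort by end time and greedily take each interval whose start is ≥ the last chosen end.
Sorted by end: (3,4)  (4,5)  (5,6)  (5,7)  (8,9)  (5,10)  (12,14)
take (3,4); take (4,5); take (5,6); take (8,9); take (12,14).
Selected 5 observations.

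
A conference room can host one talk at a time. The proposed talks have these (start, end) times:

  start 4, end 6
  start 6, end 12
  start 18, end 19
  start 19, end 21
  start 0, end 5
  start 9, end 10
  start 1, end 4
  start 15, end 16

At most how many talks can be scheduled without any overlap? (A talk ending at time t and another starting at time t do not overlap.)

6

Sort by end time and greedily take each interval whose start is ≥ the last chosen end.
Sorted by end: (1,4)  (0,5)  (4,6)  (9,10)  (6,12)  (15,16)  (18,19)  (19,21)
take (1,4); take (4,6); take (9,10); take (15,16); take (18,19); take (19,21).
Selected 6 talks.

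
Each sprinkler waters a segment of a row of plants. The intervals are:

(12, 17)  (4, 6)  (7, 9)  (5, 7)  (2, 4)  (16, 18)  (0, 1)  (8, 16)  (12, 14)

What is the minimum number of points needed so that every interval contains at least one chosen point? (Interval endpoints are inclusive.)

5

Sort by right endpoint; whenever an interval is uncovered, place a point at its right end.
Sorted: [0,1] [2,4] [4,6] [5,7] [7,9] [12,14] [8,16] [12,17] [16,18]
{[0,1]} hit by 1; {[2,4],[4,6]} hit by 4; {[5,7],[7,9]} hit by 7; {[12,14],[8,16],[12,17]} hit by 14; {[16,18]} hit by 18.
Points: 1, 4, 7, 14, 18 (5 total).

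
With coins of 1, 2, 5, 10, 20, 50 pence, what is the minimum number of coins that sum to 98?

6

98 = 1×50 + 2×20 + 1×5 + 1×2 + 1×1
Total coins = 1 + 2 + 1 + 1 + 1 = 6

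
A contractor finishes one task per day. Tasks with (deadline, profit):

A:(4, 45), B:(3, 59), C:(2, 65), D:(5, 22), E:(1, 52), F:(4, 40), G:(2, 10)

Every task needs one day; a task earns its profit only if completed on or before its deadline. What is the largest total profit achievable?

243

Take jobs in profit order; each goes to the latest open slot no later than its deadline.
Profit order: C=65 B=59 E=52 A=45 F=40 D=22 G=10
Assign: C→slot 2, B→slot 3, E→slot 1, A→slot 4, F skipped, D→slot 5, G skipped.
Slots: [1:E] [2:C] [3:B] [4:A] [5:D]
Profit = 52 + 65 + 59 + 45 + 22 = 243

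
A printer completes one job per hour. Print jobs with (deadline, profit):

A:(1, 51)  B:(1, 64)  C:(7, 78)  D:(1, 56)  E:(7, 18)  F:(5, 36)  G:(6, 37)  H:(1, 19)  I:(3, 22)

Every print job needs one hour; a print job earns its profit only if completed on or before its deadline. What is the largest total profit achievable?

Take jobs in profit order; each goes to the latest open slot no later than its deadline.
By profit: C(d7,78), B(d1,64), D(d1,56), A(d1,51), G(d6,37), F(d5,36), I(d3,22), H(d1,19), E(d7,18)
C→slot 7; B→slot 1; D skipped; A skipped; G→slot 6; F→slot 5; I→slot 3; H skipped; E→slot 4.
Profit = 64 + 22 + 18 + 36 + 37 + 78 = 255

255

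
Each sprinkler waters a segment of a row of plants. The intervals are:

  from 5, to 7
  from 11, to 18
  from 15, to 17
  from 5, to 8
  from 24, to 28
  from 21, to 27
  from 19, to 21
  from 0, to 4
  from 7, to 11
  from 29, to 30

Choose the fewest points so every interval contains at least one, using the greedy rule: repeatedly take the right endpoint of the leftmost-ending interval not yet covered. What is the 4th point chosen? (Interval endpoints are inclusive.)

Sort by right endpoint; whenever an interval is uncovered, place a point at its right end.
By right end: [0,4]  [5,7]  [5,8]  [7,11]  [15,17]  [11,18]  [19,21]  [21,27]  [24,28]  [29,30]
[0,4] uncovered → point at 4; [5,7] uncovered → point at 7; [15,17] uncovered → point at 17; [19,21] uncovered → point at 21; [24,28] uncovered → point at 28; [29,30] uncovered → point at 30.
Points: 4, 7, 17, 21, 28, 30 (6 total).

21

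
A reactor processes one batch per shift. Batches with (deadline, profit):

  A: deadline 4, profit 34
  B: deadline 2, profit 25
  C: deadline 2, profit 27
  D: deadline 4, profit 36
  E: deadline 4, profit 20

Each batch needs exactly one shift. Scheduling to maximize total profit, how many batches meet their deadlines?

Take jobs in profit order; each goes to the latest open slot no later than its deadline.
By profit: D(d4,36), A(d4,34), C(d2,27), B(d2,25), E(d4,20)
D→slot 4; A→slot 3; C→slot 2; B→slot 1; E skipped.
4 of 5 scheduled.

4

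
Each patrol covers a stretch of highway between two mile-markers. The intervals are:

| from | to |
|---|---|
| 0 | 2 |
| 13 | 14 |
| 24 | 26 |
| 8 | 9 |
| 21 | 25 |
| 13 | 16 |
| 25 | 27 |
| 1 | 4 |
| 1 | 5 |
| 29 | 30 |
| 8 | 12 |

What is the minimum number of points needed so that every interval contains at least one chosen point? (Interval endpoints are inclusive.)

5

Sort by right endpoint; whenever an interval is uncovered, place a point at its right end.
Sorted: [0,2] [1,4] [1,5] [8,9] [8,12] [13,14] [13,16] [21,25] [24,26] [25,27] [29,30]
{[0,2],[1,4],[1,5]} hit by 2; {[8,9],[8,12]} hit by 9; {[13,14],[13,16]} hit by 14; {[21,25],[24,26],[25,27]} hit by 25; {[29,30]} hit by 30.
Points: 2, 9, 14, 25, 30 (5 total).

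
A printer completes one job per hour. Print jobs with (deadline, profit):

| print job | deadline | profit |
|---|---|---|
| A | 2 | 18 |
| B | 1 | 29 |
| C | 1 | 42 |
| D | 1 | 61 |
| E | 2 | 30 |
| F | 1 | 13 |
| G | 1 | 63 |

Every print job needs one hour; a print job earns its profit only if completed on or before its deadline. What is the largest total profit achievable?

Take jobs in profit order; each goes to the latest open slot no later than its deadline.
By profit: G(d1,63), D(d1,61), C(d1,42), E(d2,30), B(d1,29), A(d2,18), F(d1,13)
G→slot 1; D skipped; C skipped; E→slot 2; B skipped; A skipped; F skipped.
Profit = 63 + 30 = 93

93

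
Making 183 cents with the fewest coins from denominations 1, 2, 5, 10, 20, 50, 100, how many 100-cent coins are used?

183 = 1×100 + 1×50 + 1×20 + 1×10 + 1×2 + 1×1
Count of 100: 1

1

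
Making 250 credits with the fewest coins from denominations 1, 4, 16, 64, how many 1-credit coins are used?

2

250 − 3×64→58 − 3×16→10 − 2×4→2 − 2×1→0
Count of 1: 2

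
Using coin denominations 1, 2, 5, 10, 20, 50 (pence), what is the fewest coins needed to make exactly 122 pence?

4

Greedy: take as many of the largest coin as possible, then repeat with the remainder.
122 − 2×50→22 − 1×20→2 − 1×2→0
Total coins = 2 + 1 + 1 = 4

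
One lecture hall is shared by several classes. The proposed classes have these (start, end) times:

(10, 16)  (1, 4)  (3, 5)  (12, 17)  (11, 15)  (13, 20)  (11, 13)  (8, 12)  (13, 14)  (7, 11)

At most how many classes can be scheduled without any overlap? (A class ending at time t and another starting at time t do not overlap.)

4

Order by finish time; keep every interval that doesn't clash with the previous kept one.
By end time: (1,4), (3,5), (7,11), (8,12), (11,13), (13,14), (11,15), (10,16), (12,17), (13,20).
Pick (1,4); next start ≥ 4 → (7,11); next start ≥ 11 → (11,13); next start ≥ 13 → (13,14).
Selected 4 classes.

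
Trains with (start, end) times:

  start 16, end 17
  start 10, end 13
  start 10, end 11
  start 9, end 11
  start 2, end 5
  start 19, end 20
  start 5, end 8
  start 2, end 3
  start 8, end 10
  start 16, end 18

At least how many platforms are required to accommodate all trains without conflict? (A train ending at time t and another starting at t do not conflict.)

3

The answer is the maximum number of intervals overlapping at any instant.
starts: [2, 2, 5, 8, 9, 10, 10, 16, 16, 19]
ends:   [3, 5, 8, 10, 11, 11, 13, 17, 18, 20]
s2→1 s2→2 e3→1 e5→0 s5→1 e8→0 s8→1 s9→2 e10→1 s10→2 s10→3  — peak 3.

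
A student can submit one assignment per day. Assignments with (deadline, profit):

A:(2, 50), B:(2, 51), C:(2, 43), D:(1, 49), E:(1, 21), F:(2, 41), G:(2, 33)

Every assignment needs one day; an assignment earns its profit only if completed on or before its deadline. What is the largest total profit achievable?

By profit: B(d2,51), A(d2,50), D(d1,49), C(d2,43), F(d2,41), G(d2,33), E(d1,21)
B→slot 2; A→slot 1; D skipped; C skipped; F skipped; G skipped; E skipped.
Profit = 50 + 51 = 101

101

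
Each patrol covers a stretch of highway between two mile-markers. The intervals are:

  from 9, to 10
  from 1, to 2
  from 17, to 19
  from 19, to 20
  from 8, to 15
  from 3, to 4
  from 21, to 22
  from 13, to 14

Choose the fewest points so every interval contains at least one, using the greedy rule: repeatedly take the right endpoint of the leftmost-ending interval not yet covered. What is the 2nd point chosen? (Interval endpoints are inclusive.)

4

Sort by right endpoint; whenever an interval is uncovered, place a point at its right end.
By right end: [1,2]  [3,4]  [9,10]  [13,14]  [8,15]  [17,19]  [19,20]  [21,22]
[1,2] uncovered → point at 2; [3,4] uncovered → point at 4; [9,10] uncovered → point at 10; [13,14] uncovered → point at 14; [17,19] uncovered → point at 19; [21,22] uncovered → point at 22.
Points: 2, 4, 10, 14, 19, 22 (6 total).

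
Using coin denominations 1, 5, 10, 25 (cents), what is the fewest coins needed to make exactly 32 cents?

Use the largest denomination that fits, subtract, and repeat.
32 − 1×25→7 − 1×5→2 − 2×1→0
Total coins = 1 + 1 + 2 = 4

4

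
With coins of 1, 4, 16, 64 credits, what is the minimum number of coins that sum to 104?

Use the largest denomination that fits, subtract, and repeat.
104 = 1×64 + 2×16 + 2×4
Total coins = 1 + 2 + 2 = 5

5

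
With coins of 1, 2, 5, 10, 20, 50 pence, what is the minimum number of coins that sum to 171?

5

Greedy: take as many of the largest coin as possible, then repeat with the remainder.
171 − 3×50→21 − 1×20→1 − 1×1→0
Total coins = 3 + 1 + 1 = 5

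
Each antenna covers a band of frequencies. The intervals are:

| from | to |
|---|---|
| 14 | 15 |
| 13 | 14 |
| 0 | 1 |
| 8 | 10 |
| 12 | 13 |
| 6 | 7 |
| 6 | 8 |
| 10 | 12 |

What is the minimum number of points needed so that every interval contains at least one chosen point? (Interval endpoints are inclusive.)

By right end: [0,1]  [6,7]  [6,8]  [8,10]  [10,12]  [12,13]  [13,14]  [14,15]
[0,1] uncovered → point at 1; [6,7] uncovered → point at 7; [8,10] uncovered → point at 10; [12,13] uncovered → point at 13; [14,15] uncovered → point at 15.
Points: 1, 7, 10, 13, 15 (5 total).

5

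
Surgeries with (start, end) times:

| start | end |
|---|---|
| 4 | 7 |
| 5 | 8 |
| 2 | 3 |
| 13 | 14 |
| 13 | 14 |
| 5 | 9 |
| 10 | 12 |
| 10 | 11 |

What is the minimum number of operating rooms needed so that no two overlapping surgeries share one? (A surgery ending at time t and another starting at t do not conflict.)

3

starts: [2, 4, 5, 5, 10, 10, 13, 13]
ends:   [3, 7, 8, 9, 11, 12, 14, 14]
s2→1 e3→0 s4→1 s5→2 s5→3  — peak 3.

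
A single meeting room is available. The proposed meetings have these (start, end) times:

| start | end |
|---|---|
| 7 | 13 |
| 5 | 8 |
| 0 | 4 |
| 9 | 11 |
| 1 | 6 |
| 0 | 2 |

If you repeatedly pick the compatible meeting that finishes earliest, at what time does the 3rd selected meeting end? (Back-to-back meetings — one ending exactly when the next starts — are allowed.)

Sorted by end: (0,2)  (0,4)  (1,6)  (5,8)  (9,11)  (7,13)
take (0,2); skip (0,4); take (5,8); take (9,11).
Selected: (0,2) (5,8) (9,11)

11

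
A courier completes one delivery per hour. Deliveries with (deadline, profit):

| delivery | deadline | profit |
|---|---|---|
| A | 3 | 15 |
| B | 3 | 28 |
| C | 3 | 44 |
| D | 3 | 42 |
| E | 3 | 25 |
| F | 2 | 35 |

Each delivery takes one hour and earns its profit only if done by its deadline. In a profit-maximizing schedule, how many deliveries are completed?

Sort by profit descending; place each in the latest free slot ≤ its deadline.
By profit: C(d3,44), D(d3,42), F(d2,35), B(d3,28), E(d3,25), A(d3,15)
C→slot 3; D→slot 2; F→slot 1; B skipped; E skipped; A skipped.
3 of 6 scheduled.

3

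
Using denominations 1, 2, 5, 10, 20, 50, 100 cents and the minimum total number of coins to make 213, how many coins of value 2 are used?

1

Use the largest denomination that fits, subtract, and repeat.
213 − 2×100→13 − 1×10→3 − 1×2→1 − 1×1→0
Count of 2: 1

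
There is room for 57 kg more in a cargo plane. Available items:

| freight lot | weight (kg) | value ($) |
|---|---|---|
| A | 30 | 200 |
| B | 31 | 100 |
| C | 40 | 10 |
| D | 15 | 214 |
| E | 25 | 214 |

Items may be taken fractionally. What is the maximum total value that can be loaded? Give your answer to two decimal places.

541.33

Sort by value per unit weight and fill in that order.
Order: D (214/15=14.27) > E (214/25=8.56) > A (200/30=6.67) > B (100/31=3.23) > C (10/40=0.25)
Fill: take D (15 @ 214) → take E (25 @ 214) → take 17/30 of A → 113.33; 57/57 used.
Total value = 541.33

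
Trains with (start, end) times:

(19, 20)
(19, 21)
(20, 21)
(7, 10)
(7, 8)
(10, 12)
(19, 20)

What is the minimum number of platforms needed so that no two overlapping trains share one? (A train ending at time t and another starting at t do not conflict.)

Count concurrent intervals with a sweep; the peak is the room count.
Events (time:±→running): 7:+→1 7:+→2 8:-→1 10:-→0 10:+→1 12:-→0 19:+→1 19:+→2 19:+→3 … peak 3.

3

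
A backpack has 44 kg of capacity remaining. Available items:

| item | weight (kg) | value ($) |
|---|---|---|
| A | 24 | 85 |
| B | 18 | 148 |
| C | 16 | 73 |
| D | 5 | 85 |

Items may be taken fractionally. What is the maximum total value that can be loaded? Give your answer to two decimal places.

323.71

Greedy by value/weight ratio, highest first.
Ratios (sorted): D 17.00, B 8.22, C 4.56, A 3.54
take D (5 @ 85); take B (18 @ 148); take C (16 @ 73); take 5/24 of A → 17.71. Capacity used 44/44.
Total value = 323.71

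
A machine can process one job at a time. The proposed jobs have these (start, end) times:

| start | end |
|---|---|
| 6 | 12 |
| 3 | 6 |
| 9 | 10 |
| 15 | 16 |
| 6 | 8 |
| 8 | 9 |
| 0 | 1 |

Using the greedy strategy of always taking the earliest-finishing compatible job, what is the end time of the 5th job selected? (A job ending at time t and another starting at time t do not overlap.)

Sorted by end: (0,1)  (3,6)  (6,8)  (8,9)  (9,10)  (6,12)  (15,16)
take (0,1); take (3,6); take (6,8); take (8,9); take (9,10); skip (6,12); take (15,16).
Selected: (0,1) (3,6) (6,8) (8,9) (9,10) (15,16)

10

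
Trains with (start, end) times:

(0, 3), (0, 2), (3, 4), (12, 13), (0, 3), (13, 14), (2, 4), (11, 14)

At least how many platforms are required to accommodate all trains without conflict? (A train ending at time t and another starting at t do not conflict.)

3

Events (time:±→running): 0:+→1 0:+→2 0:+→3 … peak 3.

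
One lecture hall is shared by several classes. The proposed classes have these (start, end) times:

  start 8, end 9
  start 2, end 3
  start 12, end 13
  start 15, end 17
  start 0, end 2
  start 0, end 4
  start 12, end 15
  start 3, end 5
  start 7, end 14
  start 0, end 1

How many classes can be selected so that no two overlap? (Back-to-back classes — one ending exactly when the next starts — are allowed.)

6

Order by finish time; keep every interval that doesn't clash with the previous kept one.
By end time: (0,1), (0,2), (2,3), (0,4), (3,5), (8,9), (12,13), (7,14), (12,15), (15,17).
Pick (0,1); next start ≥ 1 → (2,3); next start ≥ 3 → (3,5); next start ≥ 5 → (8,9); next start ≥ 9 → (12,13); next start ≥ 13 → (15,17).
Selected 6 classes.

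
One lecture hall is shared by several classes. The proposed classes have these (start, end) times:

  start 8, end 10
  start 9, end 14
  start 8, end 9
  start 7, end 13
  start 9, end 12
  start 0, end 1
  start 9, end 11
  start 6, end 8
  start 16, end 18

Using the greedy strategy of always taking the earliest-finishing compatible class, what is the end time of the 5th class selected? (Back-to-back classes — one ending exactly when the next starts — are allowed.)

18

Order by finish time; keep every interval that doesn't clash with the previous kept one.
By end time: (0,1), (6,8), (8,9), (8,10), (9,11), (9,12), (7,13), (9,14), (16,18).
Pick (0,1); next start ≥ 1 → (6,8); next start ≥ 8 → (8,9); next start ≥ 9 → (9,11); next start ≥ 11 → (16,18).
Selected: (0,1) (6,8) (8,9) (9,11) (16,18)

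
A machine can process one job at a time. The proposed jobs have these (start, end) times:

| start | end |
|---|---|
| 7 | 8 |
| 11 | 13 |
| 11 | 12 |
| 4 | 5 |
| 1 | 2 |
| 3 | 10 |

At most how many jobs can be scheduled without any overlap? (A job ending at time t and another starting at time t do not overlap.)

4

Greedy by earliest finish: after sorting by end time, pick each interval compatible with the last pick.
Sorted by end: (1,2)  (4,5)  (7,8)  (3,10)  (11,12)  (11,13)
take (1,2); take (4,5); take (7,8); take (11,12).
Selected 4 jobs.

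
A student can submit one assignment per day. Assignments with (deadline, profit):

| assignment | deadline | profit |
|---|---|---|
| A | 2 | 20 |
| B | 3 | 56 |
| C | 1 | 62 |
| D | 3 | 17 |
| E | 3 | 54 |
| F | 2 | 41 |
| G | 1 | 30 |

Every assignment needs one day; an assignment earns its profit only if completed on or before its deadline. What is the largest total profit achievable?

Profit order: C=62 B=56 E=54 F=41 G=30 A=20 D=17
Assign: C→slot 1, B→slot 3, E→slot 2, F skipped, G skipped, A skipped, D skipped.
Slots: [1:C] [2:E] [3:B]
Profit = 62 + 54 + 56 = 172

172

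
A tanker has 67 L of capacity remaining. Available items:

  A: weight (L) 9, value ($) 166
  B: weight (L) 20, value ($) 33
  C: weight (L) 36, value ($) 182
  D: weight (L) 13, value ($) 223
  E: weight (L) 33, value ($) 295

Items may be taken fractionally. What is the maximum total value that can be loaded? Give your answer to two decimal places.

744.67

Greedy by value/weight ratio, highest first.
Ratios (sorted): A 18.44, D 17.15, E 8.94, C 5.06, B 1.65
take A (9 @ 166); take D (13 @ 223); take E (33 @ 295); take 12/36 of C → 60.67. Capacity used 67/67.
Total value = 744.67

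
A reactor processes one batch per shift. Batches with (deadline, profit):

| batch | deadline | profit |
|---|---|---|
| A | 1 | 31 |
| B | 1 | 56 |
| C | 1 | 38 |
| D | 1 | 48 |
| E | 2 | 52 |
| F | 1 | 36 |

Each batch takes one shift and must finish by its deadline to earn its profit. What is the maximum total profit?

By profit: B(d1,56), E(d2,52), D(d1,48), C(d1,38), F(d1,36), A(d1,31)
B→slot 1; E→slot 2; D skipped; C skipped; F skipped; A skipped.
Profit = 56 + 52 = 108

108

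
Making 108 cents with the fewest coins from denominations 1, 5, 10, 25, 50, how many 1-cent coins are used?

3

Greedy: take as many of the largest coin as possible, then repeat with the remainder.
108 − 2×50→8 − 1×5→3 − 3×1→0
Count of 1: 3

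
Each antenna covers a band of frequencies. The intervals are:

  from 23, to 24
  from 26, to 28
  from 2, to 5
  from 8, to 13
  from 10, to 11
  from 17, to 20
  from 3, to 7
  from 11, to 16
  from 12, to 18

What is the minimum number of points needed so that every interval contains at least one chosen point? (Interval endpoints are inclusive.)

5

By right end: [2,5]  [3,7]  [10,11]  [8,13]  [11,16]  [12,18]  [17,20]  [23,24]  [26,28]
[2,5] uncovered → point at 5; [10,11] uncovered → point at 11; [12,18] uncovered → point at 18; [23,24] uncovered → point at 24; [26,28] uncovered → point at 28.
Points: 5, 11, 18, 24, 28 (5 total).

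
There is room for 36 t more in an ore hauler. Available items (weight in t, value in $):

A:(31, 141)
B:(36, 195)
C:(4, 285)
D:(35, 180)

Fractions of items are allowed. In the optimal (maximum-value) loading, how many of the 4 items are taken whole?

Greedy by value/weight ratio, highest first.
Ratios (sorted): C 71.25, B 5.42, D 5.14, A 4.55
take C (4 @ 285); take 32/36 of B → 173.33. Capacity used 36/36.
1 item(s) taken whole; one partial (take 32/36 of B).

1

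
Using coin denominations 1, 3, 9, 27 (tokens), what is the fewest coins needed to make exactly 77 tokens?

7

77 − 2×27→23 − 2×9→5 − 1×3→2 − 2×1→0
Total coins = 2 + 2 + 1 + 2 = 7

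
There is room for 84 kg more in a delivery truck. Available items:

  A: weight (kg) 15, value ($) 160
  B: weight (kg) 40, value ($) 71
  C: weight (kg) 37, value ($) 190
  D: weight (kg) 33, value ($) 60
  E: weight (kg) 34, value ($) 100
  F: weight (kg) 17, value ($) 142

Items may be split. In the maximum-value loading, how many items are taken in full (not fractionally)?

3

Order: A (160/15=10.67) > F (142/17=8.35) > C (190/37=5.14) > E (100/34=2.94) > D (60/33=1.82) > B (71/40=1.77)
Fill: take A (15 @ 160) → take F (17 @ 142) → take C (37 @ 190) → take 15/34 of E → 44.12; 84/84 used.
3 item(s) taken whole; one partial (take 15/34 of E).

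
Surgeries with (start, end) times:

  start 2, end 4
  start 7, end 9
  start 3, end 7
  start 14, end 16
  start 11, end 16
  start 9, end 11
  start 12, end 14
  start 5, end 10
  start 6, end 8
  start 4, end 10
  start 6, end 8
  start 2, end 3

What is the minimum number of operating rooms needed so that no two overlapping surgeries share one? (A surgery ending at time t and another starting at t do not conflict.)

5

Count concurrent intervals with a sweep; the peak is the room count.
Events (time:±→running): 2:+→1 2:+→2 3:-→1 3:+→2 4:-→1 4:+→2 5:+→3 6:+→4 6:+→5 … peak 5.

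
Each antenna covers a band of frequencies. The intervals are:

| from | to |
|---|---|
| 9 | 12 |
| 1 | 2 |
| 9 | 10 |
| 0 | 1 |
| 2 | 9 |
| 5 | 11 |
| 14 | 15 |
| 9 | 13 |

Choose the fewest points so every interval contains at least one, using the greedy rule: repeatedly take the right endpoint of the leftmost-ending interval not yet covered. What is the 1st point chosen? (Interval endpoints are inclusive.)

1

Sorted: [0,1] [1,2] [2,9] [9,10] [5,11] [9,12] [9,13] [14,15]
{[0,1],[1,2]} hit by 1; {[2,9],[9,10],[5,11],[9,12],[9,13]} hit by 9; {[14,15]} hit by 15.
Points: 1, 9, 15 (3 total).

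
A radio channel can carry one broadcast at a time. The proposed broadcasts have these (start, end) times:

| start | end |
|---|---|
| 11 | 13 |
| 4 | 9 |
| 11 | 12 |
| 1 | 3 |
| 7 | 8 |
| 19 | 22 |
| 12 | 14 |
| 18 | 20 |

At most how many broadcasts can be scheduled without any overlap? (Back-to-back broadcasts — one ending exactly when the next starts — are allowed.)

5

By end time: (1,3), (7,8), (4,9), (11,12), (11,13), (12,14), (18,20), (19,22).
Pick (1,3); next start ≥ 3 → (7,8); next start ≥ 8 → (11,12); next start ≥ 12 → (12,14); next start ≥ 14 → (18,20).
Selected 5 broadcasts.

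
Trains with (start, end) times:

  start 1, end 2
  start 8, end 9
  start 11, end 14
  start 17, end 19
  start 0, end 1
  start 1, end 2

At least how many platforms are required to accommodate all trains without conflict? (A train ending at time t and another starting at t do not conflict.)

2

Count concurrent intervals with a sweep; the peak is the room count.
starts: [0, 1, 1, 8, 11, 17]
ends:   [1, 2, 2, 9, 14, 19]
s0→1 e1→0 s1→1 s1→2  — peak 2.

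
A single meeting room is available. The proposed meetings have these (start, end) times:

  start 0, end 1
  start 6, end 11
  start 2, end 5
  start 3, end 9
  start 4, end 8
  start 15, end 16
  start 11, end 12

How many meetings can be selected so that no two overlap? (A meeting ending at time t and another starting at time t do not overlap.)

5

Order by finish time; keep every interval that doesn't clash with the previous kept one.
By end time: (0,1), (2,5), (4,8), (3,9), (6,11), (11,12), (15,16).
Pick (0,1); next start ≥ 1 → (2,5); next start ≥ 5 → (6,11); next start ≥ 11 → (11,12); next start ≥ 12 → (15,16).
Selected 5 meetings.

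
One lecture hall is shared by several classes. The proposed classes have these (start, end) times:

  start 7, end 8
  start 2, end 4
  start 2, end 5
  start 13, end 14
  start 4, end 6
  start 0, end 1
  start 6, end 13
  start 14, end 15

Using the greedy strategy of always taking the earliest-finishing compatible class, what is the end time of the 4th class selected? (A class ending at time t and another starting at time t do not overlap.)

8

Sort by end time and greedily take each interval whose start is ≥ the last chosen end.
By end time: (0,1), (2,4), (2,5), (4,6), (7,8), (6,13), (13,14), (14,15).
Pick (0,1); next start ≥ 1 → (2,4); next start ≥ 4 → (4,6); next start ≥ 6 → (7,8); next start ≥ 8 → (13,14); next start ≥ 14 → (14,15).
Selected: (0,1) (2,4) (4,6) (7,8) (13,14) (14,15)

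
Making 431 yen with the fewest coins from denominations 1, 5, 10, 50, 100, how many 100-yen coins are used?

4

431 − 4×100→31 − 3×10→1 − 1×1→0
Count of 100: 4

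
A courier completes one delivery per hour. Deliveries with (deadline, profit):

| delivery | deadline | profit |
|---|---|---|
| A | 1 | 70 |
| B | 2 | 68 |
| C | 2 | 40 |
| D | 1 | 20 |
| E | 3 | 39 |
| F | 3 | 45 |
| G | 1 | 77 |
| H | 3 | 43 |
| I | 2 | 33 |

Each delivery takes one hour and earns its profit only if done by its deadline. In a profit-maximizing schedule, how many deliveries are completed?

Profit order: G=77 A=70 B=68 F=45 H=43 C=40 E=39 I=33 D=20
Assign: G→slot 1, A skipped, B→slot 2, F→slot 3, H skipped, C skipped, E skipped, I skipped, D skipped.
Slots: [1:G] [2:B] [3:F]
3 of 9 scheduled.

3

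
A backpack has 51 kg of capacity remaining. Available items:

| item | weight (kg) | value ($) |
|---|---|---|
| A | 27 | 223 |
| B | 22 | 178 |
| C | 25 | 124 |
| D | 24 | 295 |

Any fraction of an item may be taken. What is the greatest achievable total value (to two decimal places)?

Sort by value per unit weight and fill in that order.
Order: D (295/24=12.29) > A (223/27=8.26) > B (178/22=8.09) > C (124/25=4.96)
Fill: take D (24 @ 295) → take A (27 @ 223); 51/51 used.
Total value = 518.00

518.00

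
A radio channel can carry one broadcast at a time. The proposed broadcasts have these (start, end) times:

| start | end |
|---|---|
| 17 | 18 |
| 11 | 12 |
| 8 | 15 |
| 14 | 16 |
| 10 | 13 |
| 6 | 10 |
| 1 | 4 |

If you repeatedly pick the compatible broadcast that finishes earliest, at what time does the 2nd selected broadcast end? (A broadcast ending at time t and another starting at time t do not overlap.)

Sort by end time and greedily take each interval whose start is ≥ the last chosen end.
Sorted by end: (1,4)  (6,10)  (11,12)  (10,13)  (8,15)  (14,16)  (17,18)
take (1,4); take (6,10); take (11,12); skip (10,13); take (14,16); take (17,18).
Selected: (1,4) (6,10) (11,12) (14,16) (17,18)

10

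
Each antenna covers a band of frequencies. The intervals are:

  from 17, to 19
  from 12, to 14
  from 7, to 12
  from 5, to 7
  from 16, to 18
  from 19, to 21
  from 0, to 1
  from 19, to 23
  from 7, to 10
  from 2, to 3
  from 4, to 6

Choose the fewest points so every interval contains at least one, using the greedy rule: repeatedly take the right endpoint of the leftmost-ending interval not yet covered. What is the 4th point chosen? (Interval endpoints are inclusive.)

10

Process intervals by earliest right end; each time one isn't hit yet, stab at its right endpoint.
By right end: [0,1]  [2,3]  [4,6]  [5,7]  [7,10]  [7,12]  [12,14]  [16,18]  [17,19]  [19,21]  [19,23]
[0,1] uncovered → point at 1; [2,3] uncovered → point at 3; [4,6] uncovered → point at 6; [7,10] uncovered → point at 10; [12,14] uncovered → point at 14; [16,18] uncovered → point at 18; [19,21] uncovered → point at 21.
Points: 1, 3, 6, 10, 14, 18, 21 (7 total).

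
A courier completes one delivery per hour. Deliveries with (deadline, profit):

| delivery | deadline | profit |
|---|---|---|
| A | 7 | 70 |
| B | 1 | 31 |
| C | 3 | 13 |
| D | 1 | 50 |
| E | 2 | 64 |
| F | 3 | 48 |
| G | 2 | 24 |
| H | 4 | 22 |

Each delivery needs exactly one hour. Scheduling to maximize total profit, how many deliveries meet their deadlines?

5

Profit order: A=70 E=64 D=50 F=48 B=31 G=24 H=22 C=13
Assign: A→slot 7, E→slot 2, D→slot 1, F→slot 3, B skipped, G skipped, H→slot 4, C skipped.
Slots: [1:D] [2:E] [3:F] [4:H] [7:A]
5 of 8 scheduled.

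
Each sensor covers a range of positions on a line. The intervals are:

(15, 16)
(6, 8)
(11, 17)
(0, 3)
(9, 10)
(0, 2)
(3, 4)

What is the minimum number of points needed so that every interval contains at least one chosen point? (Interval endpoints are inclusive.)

5

By right end: [0,2]  [0,3]  [3,4]  [6,8]  [9,10]  [15,16]  [11,17]
[0,2] uncovered → point at 2; [3,4] uncovered → point at 4; [6,8] uncovered → point at 8; [9,10] uncovered → point at 10; [15,16] uncovered → point at 16.
Points: 2, 4, 8, 10, 16 (5 total).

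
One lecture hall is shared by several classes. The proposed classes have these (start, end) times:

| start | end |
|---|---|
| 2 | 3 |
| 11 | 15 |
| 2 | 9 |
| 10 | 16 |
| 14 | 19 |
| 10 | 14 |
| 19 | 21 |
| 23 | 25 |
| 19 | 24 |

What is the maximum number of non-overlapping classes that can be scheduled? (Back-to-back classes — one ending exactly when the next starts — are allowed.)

5

Greedy by earliest finish: after sorting by end time, pick each interval compatible with the last pick.
Sorted by end: (2,3)  (2,9)  (10,14)  (11,15)  (10,16)  (14,19)  (19,21)  (19,24)  (23,25)
take (2,3); skip (2,9); take (10,14); skip (11,15); skip (10,16); take (14,19); take (19,21); take (23,25).
Selected 5 classes.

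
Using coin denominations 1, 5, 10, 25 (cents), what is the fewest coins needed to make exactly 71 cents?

Use the largest denomination that fits, subtract, and repeat.
71 = 2×25 + 2×10 + 1×1
Total coins = 2 + 2 + 1 = 5

5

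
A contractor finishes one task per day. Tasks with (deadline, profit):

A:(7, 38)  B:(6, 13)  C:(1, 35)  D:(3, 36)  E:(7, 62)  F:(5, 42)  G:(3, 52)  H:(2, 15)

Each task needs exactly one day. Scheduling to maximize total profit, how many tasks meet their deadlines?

Profit order: E=62 G=52 F=42 A=38 D=36 C=35 H=15 B=13
Assign: E→slot 7, G→slot 3, F→slot 5, A→slot 6, D→slot 2, C→slot 1, H skipped, B→slot 4.
Slots: [1:C] [2:D] [3:G] [4:B] [5:F] [6:A] [7:E]
7 of 8 scheduled.

7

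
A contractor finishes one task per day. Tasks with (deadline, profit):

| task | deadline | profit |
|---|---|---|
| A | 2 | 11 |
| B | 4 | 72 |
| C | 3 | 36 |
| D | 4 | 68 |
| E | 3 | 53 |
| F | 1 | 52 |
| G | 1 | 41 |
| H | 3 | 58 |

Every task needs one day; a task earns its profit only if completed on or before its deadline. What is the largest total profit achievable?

251

Take jobs in profit order; each goes to the latest open slot no later than its deadline.
Profit order: B=72 D=68 H=58 E=53 F=52 G=41 C=36 A=11
Assign: B→slot 4, D→slot 3, H→slot 2, E→slot 1, F skipped, G skipped, C skipped, A skipped.
Slots: [1:E] [2:H] [3:D] [4:B]
Profit = 53 + 58 + 68 + 72 = 251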